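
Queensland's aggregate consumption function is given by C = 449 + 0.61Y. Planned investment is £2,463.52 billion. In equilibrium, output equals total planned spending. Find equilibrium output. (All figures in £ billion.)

Y = 7468

Y = C + I = 449 + 0.61Y + 2463.52
Y − 0.61Y = 2912.52
0.39Y = 2912.52, so Y = 2912.52/0.39 = 7468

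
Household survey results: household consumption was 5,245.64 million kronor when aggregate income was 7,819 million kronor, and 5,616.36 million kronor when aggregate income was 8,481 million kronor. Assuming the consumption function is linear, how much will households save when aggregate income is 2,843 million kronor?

S = 383.92

MPC = (5616.36 − 5245.64)/(8481 − 7819) = 370.72/662 = 0.56
a = 5245.64 − 0.56(7819) = 5245.64 − 4378.64 = 867
C = 867 + 0.56(2843) = 2459.08
S = 2843 − 2459.08 = 383.92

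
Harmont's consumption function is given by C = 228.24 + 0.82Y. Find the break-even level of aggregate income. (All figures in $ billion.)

Y = 1268

At break-even, C = Y: 228.24 + 0.82Y = Y
0.18Y = 228.24, so Y = 228.24/0.18 = 1268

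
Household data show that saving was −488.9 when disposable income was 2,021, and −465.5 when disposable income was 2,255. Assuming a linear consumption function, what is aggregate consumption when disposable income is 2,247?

C = 2713.3

MPS = ΔS/ΔY = (-465.5 − (-488.9))/(2255 − 2021) = 23.4/234 = 0.1
MPC = 1 − MPS = 0.9
Autonomous saving = -488.9 − 0.1(2021) = -691, so a = 691
C = 691 + 0.9(2247) = 691 + 2022.3 = 2713.3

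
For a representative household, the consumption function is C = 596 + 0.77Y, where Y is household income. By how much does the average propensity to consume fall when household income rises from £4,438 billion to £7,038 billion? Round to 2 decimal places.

At Y = 4438: C = 596 + 0.77(4438) = 4013.26, APC = 4013.26/4438 = 0.904
At Y = 7038: C = 6015.26, APC = 6015.26/7038 = 0.855
Fall in APC = 0.904 − 0.855 = 0.049 ≈ 0.05

ΔAPC = 0.05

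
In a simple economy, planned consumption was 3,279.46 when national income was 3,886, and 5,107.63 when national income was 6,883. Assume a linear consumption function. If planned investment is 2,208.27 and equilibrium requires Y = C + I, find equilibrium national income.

Y = 7993

MPC = (5107.63 − 3279.46)/(6883 − 3886) = 1828.17/2997 = 0.61
a = 3279.46 − 0.61(3886) = 909
Equilibrium: Y = 909 + 0.61Y + 2208.27
0.39Y = 3117.27, so Y = 3117.27/0.39 = 7993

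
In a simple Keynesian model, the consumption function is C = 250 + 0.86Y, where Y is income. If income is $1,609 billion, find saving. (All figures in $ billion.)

S = -24.74

C = 250 + 0.86(1609) = 250 + 1383.74 = 1633.74
S = Y − C = 1609 − 1633.74 = -24.74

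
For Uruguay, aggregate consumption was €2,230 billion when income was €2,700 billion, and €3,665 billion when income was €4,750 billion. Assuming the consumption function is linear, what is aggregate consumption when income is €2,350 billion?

MPC = (3665 − 2230)/(4750 − 2700) = 1435/2050 = 0.7
a = 2230 − 0.7(2700) = 2230 − 1890 = 340
C = 340 + 0.7(2350) = 340 + 1645 = 1985

C = 1985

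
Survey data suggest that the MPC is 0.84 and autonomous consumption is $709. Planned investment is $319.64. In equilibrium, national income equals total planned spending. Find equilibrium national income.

Y = C + I = 709 + 0.84Y + 319.64
Y − 0.84Y = 1028.64
0.16Y = 1028.64, so Y = 1028.64/0.16 = 6429

Y = 6429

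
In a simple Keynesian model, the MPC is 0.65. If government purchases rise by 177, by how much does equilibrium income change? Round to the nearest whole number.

ΔY ≈ 506

The multiplier is 1/(1 − MPC) = 1/0.35.
ΔY = 177/0.35 = 505.71 ≈ 506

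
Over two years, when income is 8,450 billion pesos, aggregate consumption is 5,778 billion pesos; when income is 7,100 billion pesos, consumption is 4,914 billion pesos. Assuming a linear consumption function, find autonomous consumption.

MPC = ΔC/ΔY = (5778 − 4914)/(8450 − 7100) = 864/1350 = 0.64
a = C − MPC·Y = 4914 − 0.64(7100) = 4914 − 4544 = 370

a = 370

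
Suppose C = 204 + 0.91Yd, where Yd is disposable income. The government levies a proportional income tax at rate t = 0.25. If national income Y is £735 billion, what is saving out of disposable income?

Yd = (1 − 0.25)(735) = 0.75(735) = 551.25
C = 204 + 0.91(551.25) = 204 + 501.6375 = 705.6375
S = Yd − C = 551.25 − 705.6375 = -154.3875

S = -154.3875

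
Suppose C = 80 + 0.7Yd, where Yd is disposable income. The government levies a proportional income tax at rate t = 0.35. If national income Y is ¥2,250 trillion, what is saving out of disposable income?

S = 358.75

Yd = (1 − 0.35)(2250) = 0.65(2250) = 1462.5
C = 80 + 0.7(1462.5) = 80 + 1023.75 = 1103.75
S = Yd − C = 1462.5 − 1103.75 = 358.75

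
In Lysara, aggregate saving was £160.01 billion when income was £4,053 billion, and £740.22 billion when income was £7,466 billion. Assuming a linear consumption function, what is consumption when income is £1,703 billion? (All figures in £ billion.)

MPS = ΔS/ΔY = (740.22 − 160.01)/(7466 − 4053) = 580.21/3413 = 0.17
MPC = 1 − MPS = 0.83
Autonomous saving = 160.01 − 0.17(4053) = -529, so a = 529
C = 529 + 0.83(1703) = 529 + 1413.49 = 1942.49

C = 1942.49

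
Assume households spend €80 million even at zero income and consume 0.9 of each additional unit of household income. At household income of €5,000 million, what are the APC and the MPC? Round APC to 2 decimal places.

APC = 0.92; MPC = 0.9

MPC = 0.9 (the slope of the consumption function)
C = 80 + 0.9(5000) = 4580, so APC = 4580/5000 = 0.92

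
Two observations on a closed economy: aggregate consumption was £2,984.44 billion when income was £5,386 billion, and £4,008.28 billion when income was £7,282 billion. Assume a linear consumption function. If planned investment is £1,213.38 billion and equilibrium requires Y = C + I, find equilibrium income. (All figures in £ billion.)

Y = 2803

MPC = (4008.28 − 2984.44)/(7282 − 5386) = 1023.84/1896 = 0.54
a = 2984.44 − 0.54(5386) = 76
Equilibrium: Y = 76 + 0.54Y + 1213.38
0.46Y = 1289.38, so Y = 1289.38/0.46 = 2803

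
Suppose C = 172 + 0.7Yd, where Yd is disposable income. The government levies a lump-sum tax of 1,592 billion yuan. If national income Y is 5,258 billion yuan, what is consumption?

C = 2738.2

Yd = Y − T = 5258 − 1592 = 3666
C = 172 + 0.7(3666) = 172 + 2566.2 = 2738.2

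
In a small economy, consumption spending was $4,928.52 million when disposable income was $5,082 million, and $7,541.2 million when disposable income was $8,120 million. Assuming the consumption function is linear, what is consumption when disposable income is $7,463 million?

MPC = (7541.2 − 4928.52)/(8120 − 5082) = 2612.68/3038 = 0.86
a = 4928.52 − 0.86(5082) = 4928.52 − 4370.52 = 558
C = 558 + 0.86(7463) = 558 + 6418.18 = 6976.18

C = 6976.18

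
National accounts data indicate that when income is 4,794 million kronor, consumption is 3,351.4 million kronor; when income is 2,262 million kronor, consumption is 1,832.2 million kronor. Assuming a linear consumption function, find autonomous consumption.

MPC = ΔC/ΔY = (3351.4 − 1832.2)/(4794 − 2262) = 1519.2/2532 = 0.6
a = C − MPC·Y = 1832.2 − 0.6(2262) = 1832.2 − 1357.2 = 475

a = 475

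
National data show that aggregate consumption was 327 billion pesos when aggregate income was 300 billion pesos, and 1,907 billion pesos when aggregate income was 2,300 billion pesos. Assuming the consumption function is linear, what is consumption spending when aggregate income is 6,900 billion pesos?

C = 5541

MPC = (1907 − 327)/(2300 − 300) = 1580/2000 = 0.79
a = 327 − 0.79(300) = 327 − 237 = 90
C = 90 + 0.79(6900) = 90 + 5451 = 5541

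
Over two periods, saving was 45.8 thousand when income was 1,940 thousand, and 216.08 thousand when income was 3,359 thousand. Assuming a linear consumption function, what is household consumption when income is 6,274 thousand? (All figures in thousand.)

C = 5708.12

MPS = ΔS/ΔY = (216.08 − 45.8)/(3359 − 1940) = 170.28/1419 = 0.12
MPC = 1 − MPS = 0.88
Autonomous saving = 45.8 − 0.12(1940) = -187, so a = 187
C = 187 + 0.88(6274) = 187 + 5521.12 = 5708.12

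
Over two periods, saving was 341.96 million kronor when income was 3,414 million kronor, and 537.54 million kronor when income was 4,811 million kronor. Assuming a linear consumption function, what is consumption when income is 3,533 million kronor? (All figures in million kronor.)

MPS = ΔS/ΔY = (537.54 − 341.96)/(4811 − 3414) = 195.58/1397 = 0.14
MPC = 1 − MPS = 0.86
Autonomous saving = 341.96 − 0.14(3414) = -136, so a = 136
C = 136 + 0.86(3533) = 136 + 3038.38 = 3174.38

C = 3174.38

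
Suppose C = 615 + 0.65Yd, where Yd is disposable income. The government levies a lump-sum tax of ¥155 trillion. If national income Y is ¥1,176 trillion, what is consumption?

Yd = Y − T = 1176 − 155 = 1021
C = 615 + 0.65(1021) = 615 + 663.65 = 1278.65

C = 1278.65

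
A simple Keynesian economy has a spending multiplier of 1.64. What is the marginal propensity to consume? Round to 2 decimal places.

k = 1/(1 − MPC), so 1 − MPC = 1/k = 1/1.64 = 0.6098
MPC = 1 − 0.6098 = 0.39

MPC = 0.39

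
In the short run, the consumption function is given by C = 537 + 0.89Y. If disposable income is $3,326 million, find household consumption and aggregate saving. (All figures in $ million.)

C = 3497.14; S = -171.14

C = 537 + 0.89(3326) = 537 + 2960.14 = 3497.14
S = Y − C = 3326 − 3497.14 = -171.14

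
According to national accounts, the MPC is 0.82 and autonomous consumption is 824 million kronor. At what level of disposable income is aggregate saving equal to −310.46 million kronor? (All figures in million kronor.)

Y = 2853

S = Y − C = -824 + 0.18Y
-824 + 0.18Y = -310.46, so 0.18Y = 513.54 and Y = 2853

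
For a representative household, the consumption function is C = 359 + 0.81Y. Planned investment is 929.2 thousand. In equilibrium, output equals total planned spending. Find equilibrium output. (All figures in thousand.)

Y = C + I = 359 + 0.81Y + 929.2
Y − 0.81Y = 1288.2
0.19Y = 1288.2, so Y = 1288.2/0.19 = 6780

Y = 6780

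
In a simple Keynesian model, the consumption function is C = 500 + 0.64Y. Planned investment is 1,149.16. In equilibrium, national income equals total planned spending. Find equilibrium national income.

Y = 4581

Y = C + I = 500 + 0.64Y + 1149.16
Y − 0.64Y = 1649.16
0.36Y = 1649.16, so Y = 1649.16/0.36 = 4581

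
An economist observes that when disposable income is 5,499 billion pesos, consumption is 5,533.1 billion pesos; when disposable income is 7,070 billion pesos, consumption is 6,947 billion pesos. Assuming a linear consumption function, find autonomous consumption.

MPC = ΔC/ΔY = (6947 − 5533.1)/(7070 − 5499) = 1413.9/1571 = 0.9
a = C − MPC·Y = 5533.1 − 0.9(5499) = 5533.1 − 4949.1 = 584

a = 584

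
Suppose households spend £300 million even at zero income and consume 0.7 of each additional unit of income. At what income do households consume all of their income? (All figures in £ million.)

At break-even, C = Y: 300 + 0.7Y = Y
0.3Y = 300, so Y = 300/0.3 = 1000

Y = 1000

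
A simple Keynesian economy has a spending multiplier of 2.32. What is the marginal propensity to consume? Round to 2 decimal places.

k = 1/(1 − MPC), so 1 − MPC = 1/k = 1/2.32 = 0.4310
MPC = 1 − 0.4310 = 0.57

MPC = 0.57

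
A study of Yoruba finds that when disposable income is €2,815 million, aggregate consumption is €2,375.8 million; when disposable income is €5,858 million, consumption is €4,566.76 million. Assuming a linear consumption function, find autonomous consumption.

a = 349

MPC = ΔC/ΔY = (4566.76 − 2375.8)/(5858 − 2815) = 2190.96/3043 = 0.72
a = C − MPC·Y = 2375.8 − 0.72(2815) = 2375.8 − 2026.8 = 349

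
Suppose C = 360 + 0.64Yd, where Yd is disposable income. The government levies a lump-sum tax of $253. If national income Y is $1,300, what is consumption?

Yd = Y − T = 1300 − 253 = 1047
C = 360 + 0.64(1047) = 360 + 670.08 = 1030.08

C = 1030.08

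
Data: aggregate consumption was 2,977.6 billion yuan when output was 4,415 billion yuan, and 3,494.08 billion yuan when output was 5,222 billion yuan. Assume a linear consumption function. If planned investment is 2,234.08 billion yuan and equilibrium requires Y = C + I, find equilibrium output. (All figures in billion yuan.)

MPC = (3494.08 − 2977.6)/(5222 − 4415) = 516.48/807 = 0.64
a = 2977.6 − 0.64(4415) = 152
Equilibrium: Y = 152 + 0.64Y + 2234.08
0.36Y = 2386.08, so Y = 2386.08/0.36 = 6628

Y = 6628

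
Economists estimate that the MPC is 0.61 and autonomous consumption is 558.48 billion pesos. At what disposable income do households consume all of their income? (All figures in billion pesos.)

Y = 1432

At break-even, C = Y: 558.48 + 0.61Y = Y
0.39Y = 558.48, so Y = 558.48/0.39 = 1432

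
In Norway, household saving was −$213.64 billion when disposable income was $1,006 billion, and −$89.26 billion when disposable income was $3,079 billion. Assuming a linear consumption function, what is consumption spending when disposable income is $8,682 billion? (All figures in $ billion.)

C = 8435.08

MPS = ΔS/ΔY = (-89.26 − (-213.64))/(3079 − 1006) = 124.38/2073 = 0.06
MPC = 1 − MPS = 0.94
Autonomous saving = -213.64 − 0.06(1006) = -274, so a = 274
C = 274 + 0.94(8682) = 274 + 8161.08 = 8435.08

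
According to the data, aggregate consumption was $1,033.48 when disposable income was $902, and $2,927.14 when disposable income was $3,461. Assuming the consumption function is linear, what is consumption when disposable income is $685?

C = 872.9

MPC = (2927.14 − 1033.48)/(3461 − 902) = 1893.66/2559 = 0.74
a = 1033.48 − 0.74(902) = 1033.48 − 667.48 = 366
C = 366 + 0.74(685) = 366 + 506.9 = 872.9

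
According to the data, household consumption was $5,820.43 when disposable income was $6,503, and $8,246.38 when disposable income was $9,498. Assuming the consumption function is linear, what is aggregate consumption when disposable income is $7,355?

MPC = (8246.38 − 5820.43)/(9498 − 6503) = 2425.95/2995 = 0.81
a = 5820.43 − 0.81(6503) = 5820.43 − 5267.43 = 553
C = 553 + 0.81(7355) = 553 + 5957.55 = 6510.55

C = 6510.55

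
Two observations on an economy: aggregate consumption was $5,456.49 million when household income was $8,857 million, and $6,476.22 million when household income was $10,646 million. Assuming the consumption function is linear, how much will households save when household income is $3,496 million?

MPC = (6476.22 − 5456.49)/(10646 − 8857) = 1019.73/1789 = 0.57
a = 5456.49 − 0.57(8857) = 5456.49 − 5048.49 = 408
C = 408 + 0.57(3496) = 2400.72
S = 3496 − 2400.72 = 1095.28

S = 1095.28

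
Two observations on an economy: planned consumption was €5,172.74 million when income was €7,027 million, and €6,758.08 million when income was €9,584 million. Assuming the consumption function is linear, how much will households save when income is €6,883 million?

S = 1799.54

MPC = (6758.08 − 5172.74)/(9584 − 7027) = 1585.34/2557 = 0.62
a = 5172.74 − 0.62(7027) = 5172.74 − 4356.74 = 816
C = 816 + 0.62(6883) = 5083.46
S = 6883 − 5083.46 = 1799.54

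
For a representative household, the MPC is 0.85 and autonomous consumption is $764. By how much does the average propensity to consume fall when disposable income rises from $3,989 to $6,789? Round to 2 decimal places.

ΔAPC = 0.08

At Y = 3989: C = 764 + 0.85(3989) = 4154.65, APC = 4154.65/3989 = 1.042
At Y = 6789: C = 6534.65, APC = 6534.65/6789 = 0.963
Fall in APC = 1.042 − 0.963 = 0.079 ≈ 0.08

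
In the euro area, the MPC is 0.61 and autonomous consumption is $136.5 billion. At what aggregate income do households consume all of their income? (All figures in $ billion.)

Y = 350

At break-even, C = Y: 136.5 + 0.61Y = Y
0.39Y = 136.5, so Y = 136.5/0.39 = 350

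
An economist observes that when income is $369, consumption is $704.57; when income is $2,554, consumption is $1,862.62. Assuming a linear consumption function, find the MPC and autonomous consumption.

MPC = ΔC/ΔY = (1862.62 − 704.57)/(2554 − 369) = 1158.05/2185 = 0.53
a = C − MPC·Y = 704.57 − 0.53(369) = 704.57 − 195.57 = 509

MPC = 0.53; a = 509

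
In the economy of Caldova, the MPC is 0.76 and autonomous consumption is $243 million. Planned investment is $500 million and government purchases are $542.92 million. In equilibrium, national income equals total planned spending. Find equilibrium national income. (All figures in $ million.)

Y = C + I + G = 243 + 0.76Y + 500 + 542.92
Y − 0.76Y = 1285.92
0.24Y = 1285.92, so Y = 1285.92/0.24 = 5358

Y = 5358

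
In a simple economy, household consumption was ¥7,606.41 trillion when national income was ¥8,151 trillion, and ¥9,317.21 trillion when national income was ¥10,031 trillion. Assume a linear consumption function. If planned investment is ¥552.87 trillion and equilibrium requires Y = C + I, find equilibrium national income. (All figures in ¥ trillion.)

MPC = (9317.21 − 7606.41)/(10031 − 8151) = 1710.8/1880 = 0.91
a = 7606.41 − 0.91(8151) = 189
Equilibrium: Y = 189 + 0.91Y + 552.87
0.09Y = 741.87, so Y = 741.87/0.09 = 8243

Y = 8243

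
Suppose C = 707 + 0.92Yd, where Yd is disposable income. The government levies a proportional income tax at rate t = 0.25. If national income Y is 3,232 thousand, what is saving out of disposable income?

Yd = (1 − 0.25)(3232) = 0.75(3232) = 2424
C = 707 + 0.92(2424) = 707 + 2230.08 = 2937.08
S = Yd − C = 2424 − 2937.08 = -513.08

S = -513.08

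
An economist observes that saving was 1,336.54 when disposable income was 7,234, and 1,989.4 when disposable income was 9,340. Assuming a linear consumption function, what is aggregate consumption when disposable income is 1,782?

MPS = ΔS/ΔY = (1989.4 − 1336.54)/(9340 − 7234) = 652.86/2106 = 0.31
MPC = 1 − MPS = 0.69
Autonomous saving = 1336.54 − 0.31(7234) = -906, so a = 906
C = 906 + 0.69(1782) = 906 + 1229.58 = 2135.58

C = 2135.58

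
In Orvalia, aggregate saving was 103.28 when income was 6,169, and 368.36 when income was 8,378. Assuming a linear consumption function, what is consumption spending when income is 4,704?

MPS = ΔS/ΔY = (368.36 − 103.28)/(8378 − 6169) = 265.08/2209 = 0.12
MPC = 1 − MPS = 0.88
Autonomous saving = 103.28 − 0.12(6169) = -637, so a = 637
C = 637 + 0.88(4704) = 637 + 4139.52 = 4776.52

C = 4776.52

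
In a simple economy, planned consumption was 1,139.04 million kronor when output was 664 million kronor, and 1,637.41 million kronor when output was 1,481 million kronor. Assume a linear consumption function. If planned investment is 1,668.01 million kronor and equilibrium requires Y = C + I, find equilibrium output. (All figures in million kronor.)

Y = 6159

MPC = (1637.41 − 1139.04)/(1481 − 664) = 498.37/817 = 0.61
a = 1139.04 − 0.61(664) = 734
Equilibrium: Y = 734 + 0.61Y + 1668.01
0.39Y = 2402.01, so Y = 2402.01/0.39 = 6159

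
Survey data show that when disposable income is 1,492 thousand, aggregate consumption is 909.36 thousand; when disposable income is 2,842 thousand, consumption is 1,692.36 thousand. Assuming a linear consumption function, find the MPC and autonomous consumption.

MPC = 0.58; a = 44

MPC = ΔC/ΔY = (1692.36 − 909.36)/(2842 − 1492) = 783/1350 = 0.58
a = C − MPC·Y = 909.36 − 0.58(1492) = 909.36 − 865.36 = 44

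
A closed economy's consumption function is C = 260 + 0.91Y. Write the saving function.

S = -260 + 0.09Y

S = Y − C = Y − (260 + 0.91Y) = -260 + (1 − 0.91)Y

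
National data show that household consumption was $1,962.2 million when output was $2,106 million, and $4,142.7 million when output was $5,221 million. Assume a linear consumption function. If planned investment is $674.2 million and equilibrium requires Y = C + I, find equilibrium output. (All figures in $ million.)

MPC = (4142.7 − 1962.2)/(5221 − 2106) = 2180.5/3115 = 0.7
a = 1962.2 − 0.7(2106) = 488
Equilibrium: Y = 488 + 0.7Y + 674.2
0.3Y = 1162.2, so Y = 1162.2/0.3 = 3874

Y = 3874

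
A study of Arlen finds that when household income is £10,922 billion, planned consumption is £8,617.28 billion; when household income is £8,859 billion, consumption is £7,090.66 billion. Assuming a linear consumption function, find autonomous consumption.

MPC = ΔC/ΔY = (8617.28 − 7090.66)/(10922 − 8859) = 1526.62/2063 = 0.74
a = C − MPC·Y = 7090.66 − 0.74(8859) = 7090.66 − 6555.66 = 535

a = 535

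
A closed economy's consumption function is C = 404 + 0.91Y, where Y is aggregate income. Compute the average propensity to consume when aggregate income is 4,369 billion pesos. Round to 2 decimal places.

C = 404 + 0.91(4369) = 4379.79
APC = C/Y = 4379.79/4369 = 1.00

APC = 1.00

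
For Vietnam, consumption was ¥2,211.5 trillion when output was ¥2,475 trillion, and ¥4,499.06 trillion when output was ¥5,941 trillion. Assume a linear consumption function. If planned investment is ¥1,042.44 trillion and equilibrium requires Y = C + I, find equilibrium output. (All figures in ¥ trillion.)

Y = 4766

MPC = (4499.06 − 2211.5)/(5941 − 2475) = 2287.56/3466 = 0.66
a = 2211.5 − 0.66(2475) = 578
Equilibrium: Y = 578 + 0.66Y + 1042.44
0.34Y = 1620.44, so Y = 1620.44/0.34 = 4766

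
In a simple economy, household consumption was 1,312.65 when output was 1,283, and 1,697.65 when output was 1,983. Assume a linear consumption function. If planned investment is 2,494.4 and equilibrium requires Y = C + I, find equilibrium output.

MPC = (1697.65 − 1312.65)/(1983 − 1283) = 385/700 = 0.55
a = 1312.65 − 0.55(1283) = 607
Equilibrium: Y = 607 + 0.55Y + 2494.4
0.45Y = 3101.4, so Y = 3101.4/0.45 = 6892

Y = 6892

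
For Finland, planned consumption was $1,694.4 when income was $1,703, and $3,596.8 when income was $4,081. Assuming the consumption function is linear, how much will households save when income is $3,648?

S = 397.6

MPC = (3596.8 − 1694.4)/(4081 − 1703) = 1902.4/2378 = 0.8
a = 1694.4 − 0.8(1703) = 1694.4 − 1362.4 = 332
C = 332 + 0.8(3648) = 3250.4
S = 3648 − 3250.4 = 397.6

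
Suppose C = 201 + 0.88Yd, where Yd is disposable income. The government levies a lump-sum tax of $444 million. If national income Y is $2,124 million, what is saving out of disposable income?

Yd = Y − T = 2124 − 444 = 1680
C = 201 + 0.88(1680) = 201 + 1478.4 = 1679.4
S = Yd − C = 1680 − 1679.4 = 0.6

S = 0.6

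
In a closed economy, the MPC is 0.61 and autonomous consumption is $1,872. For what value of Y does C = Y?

Y = 4800

At break-even, C = Y: 1872 + 0.61Y = Y
0.39Y = 1872, so Y = 1872/0.39 = 4800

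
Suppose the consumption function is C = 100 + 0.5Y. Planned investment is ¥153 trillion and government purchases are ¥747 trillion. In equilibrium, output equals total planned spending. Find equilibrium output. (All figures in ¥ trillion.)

Y = C + I + G = 100 + 0.5Y + 153 + 747
Y − 0.5Y = 1000
0.5Y = 1000, so Y = 1000/0.5 = 2000

Y = 2000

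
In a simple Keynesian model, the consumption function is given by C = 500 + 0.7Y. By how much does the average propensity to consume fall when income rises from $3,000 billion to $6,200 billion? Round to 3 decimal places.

ΔAPC = 0.086

At Y = 3000: C = 500 + 0.7(3000) = 2600, APC = 2600/3000 = 0.8667
At Y = 6200: C = 4840, APC = 4840/6200 = 0.7806
Fall in APC = 0.8667 − 0.7806 = 0.0861 ≈ 0.086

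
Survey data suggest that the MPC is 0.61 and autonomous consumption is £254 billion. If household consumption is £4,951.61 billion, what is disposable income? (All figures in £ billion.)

Y = 7701

254 + 0.61Y = 4951.61
0.61Y = 4697.61, so Y = 4697.61/0.61 = 7701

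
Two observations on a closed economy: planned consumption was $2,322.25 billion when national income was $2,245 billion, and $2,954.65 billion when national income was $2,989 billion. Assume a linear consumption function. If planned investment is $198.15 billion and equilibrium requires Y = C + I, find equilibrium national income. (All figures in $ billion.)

Y = 4081

MPC = (2954.65 − 2322.25)/(2989 − 2245) = 632.4/744 = 0.85
a = 2322.25 − 0.85(2245) = 414
Equilibrium: Y = 414 + 0.85Y + 198.15
0.15Y = 612.15, so Y = 612.15/0.15 = 4081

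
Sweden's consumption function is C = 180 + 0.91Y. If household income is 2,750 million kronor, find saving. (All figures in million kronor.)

C = 180 + 0.91(2750) = 180 + 2502.5 = 2682.5
S = Y − C = 2750 − 2682.5 = 67.5

S = 67.5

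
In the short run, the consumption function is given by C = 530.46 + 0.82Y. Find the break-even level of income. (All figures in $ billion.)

Y = 2947

At break-even, C = Y: 530.46 + 0.82Y = Y
0.18Y = 530.46, so Y = 530.46/0.18 = 2947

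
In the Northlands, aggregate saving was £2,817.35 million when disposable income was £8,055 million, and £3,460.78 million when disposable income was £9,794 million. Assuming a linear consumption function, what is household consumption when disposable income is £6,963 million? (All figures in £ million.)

MPS = ΔS/ΔY = (3460.78 − 2817.35)/(9794 − 8055) = 643.43/1739 = 0.37
MPC = 1 − MPS = 0.63
Autonomous saving = 2817.35 − 0.37(8055) = -163, so a = 163
C = 163 + 0.63(6963) = 163 + 4386.69 = 4549.69

C = 4549.69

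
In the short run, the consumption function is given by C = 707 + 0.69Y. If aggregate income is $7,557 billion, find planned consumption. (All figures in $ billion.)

C = 707 + 0.69(7557) = 707 + 5214.33 = 5921.33

C = 5921.33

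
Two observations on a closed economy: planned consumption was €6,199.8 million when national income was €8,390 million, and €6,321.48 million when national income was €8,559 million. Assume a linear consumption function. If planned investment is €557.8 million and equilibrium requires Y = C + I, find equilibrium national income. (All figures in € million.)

Y = 2560

MPC = (6321.48 − 6199.8)/(8559 − 8390) = 121.68/169 = 0.72
a = 6199.8 − 0.72(8390) = 159
Equilibrium: Y = 159 + 0.72Y + 557.8
0.28Y = 716.8, so Y = 716.8/0.28 = 2560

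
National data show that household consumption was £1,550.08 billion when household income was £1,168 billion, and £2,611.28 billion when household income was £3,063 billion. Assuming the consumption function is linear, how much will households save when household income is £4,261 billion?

S = 978.84

MPC = (2611.28 − 1550.08)/(3063 − 1168) = 1061.2/1895 = 0.56
a = 1550.08 − 0.56(1168) = 1550.08 − 654.08 = 896
C = 896 + 0.56(4261) = 3282.16
S = 4261 − 3282.16 = 978.84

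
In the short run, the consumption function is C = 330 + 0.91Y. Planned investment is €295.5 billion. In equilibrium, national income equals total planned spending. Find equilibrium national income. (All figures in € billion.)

Y = C + I = 330 + 0.91Y + 295.5
Y − 0.91Y = 625.5
0.09Y = 625.5, so Y = 625.5/0.09 = 6950

Y = 6950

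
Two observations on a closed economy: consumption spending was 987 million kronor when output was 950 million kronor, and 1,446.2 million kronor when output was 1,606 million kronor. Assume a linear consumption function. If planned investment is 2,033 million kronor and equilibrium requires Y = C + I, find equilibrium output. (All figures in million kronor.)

Y = 7850

MPC = (1446.2 − 987)/(1606 − 950) = 459.2/656 = 0.7
a = 987 − 0.7(950) = 322
Equilibrium: Y = 322 + 0.7Y + 2033
0.3Y = 2355, so Y = 2355/0.3 = 7850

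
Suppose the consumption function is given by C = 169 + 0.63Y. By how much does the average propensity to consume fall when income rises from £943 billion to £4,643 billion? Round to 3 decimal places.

ΔAPC = 0.143

At Y = 943: C = 169 + 0.63(943) = 763.09, APC = 763.09/943 = 0.8092
At Y = 4643: C = 3094.09, APC = 3094.09/4643 = 0.6664
Fall in APC = 0.8092 − 0.6664 = 0.1428 ≈ 0.143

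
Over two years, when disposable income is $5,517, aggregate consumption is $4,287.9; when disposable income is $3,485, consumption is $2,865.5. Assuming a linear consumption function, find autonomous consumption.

MPC = ΔC/ΔY = (4287.9 − 2865.5)/(5517 − 3485) = 1422.4/2032 = 0.7
a = C − MPC·Y = 2865.5 − 0.7(3485) = 2865.5 − 2439.5 = 426

a = 426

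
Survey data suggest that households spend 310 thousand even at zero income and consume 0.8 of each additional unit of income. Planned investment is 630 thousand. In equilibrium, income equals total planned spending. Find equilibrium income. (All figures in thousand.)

Y = 4700

Y = C + I = 310 + 0.8Y + 630
Y − 0.8Y = 940
0.2Y = 940, so Y = 940/0.2 = 4700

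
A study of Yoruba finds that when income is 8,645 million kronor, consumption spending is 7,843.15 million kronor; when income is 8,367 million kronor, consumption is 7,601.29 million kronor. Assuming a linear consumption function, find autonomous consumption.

MPC = ΔC/ΔY = (7843.15 − 7601.29)/(8645 − 8367) = 241.86/278 = 0.87
a = C − MPC·Y = 7601.29 − 0.87(8367) = 7601.29 − 7279.29 = 322

a = 322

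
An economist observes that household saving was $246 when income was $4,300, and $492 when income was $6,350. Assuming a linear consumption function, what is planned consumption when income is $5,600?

C = 5198

MPS = ΔS/ΔY = (492 − 246)/(6350 − 4300) = 246/2050 = 0.12
MPC = 1 − MPS = 0.88
Autonomous saving = 246 − 0.12(4300) = -270, so a = 270
C = 270 + 0.88(5600) = 270 + 4928 = 5198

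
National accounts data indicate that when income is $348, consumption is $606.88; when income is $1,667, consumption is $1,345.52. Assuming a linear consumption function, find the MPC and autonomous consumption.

MPC = 0.56; a = 412

MPC = ΔC/ΔY = (1345.52 − 606.88)/(1667 − 348) = 738.64/1319 = 0.56
a = C − MPC·Y = 606.88 − 0.56(348) = 606.88 − 194.88 = 412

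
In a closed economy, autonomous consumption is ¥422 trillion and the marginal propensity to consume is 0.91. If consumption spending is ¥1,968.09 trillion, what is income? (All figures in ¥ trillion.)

422 + 0.91Y = 1968.09
0.91Y = 1546.09, so Y = 1546.09/0.91 = 1699

Y = 1699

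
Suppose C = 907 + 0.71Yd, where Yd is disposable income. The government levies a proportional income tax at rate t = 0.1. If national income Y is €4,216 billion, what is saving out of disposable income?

Yd = (1 − 0.1)(4216) = 0.9(4216) = 3794.4
C = 907 + 0.71(3794.4) = 907 + 2694.024 = 3601.024
S = Yd − C = 3794.4 − 3601.024 = 193.376

S = 193.376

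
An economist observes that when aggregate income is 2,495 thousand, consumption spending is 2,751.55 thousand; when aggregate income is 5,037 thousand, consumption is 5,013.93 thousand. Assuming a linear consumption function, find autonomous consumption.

MPC = ΔC/ΔY = (5013.93 − 2751.55)/(5037 − 2495) = 2262.38/2542 = 0.89
a = C − MPC·Y = 2751.55 − 0.89(2495) = 2751.55 − 2220.55 = 531

a = 531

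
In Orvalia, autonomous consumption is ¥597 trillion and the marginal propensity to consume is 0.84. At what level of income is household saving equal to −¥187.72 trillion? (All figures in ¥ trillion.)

S = Y − C = -597 + 0.16Y
-597 + 0.16Y = -187.72, so 0.16Y = 409.28 and Y = 2558

Y = 2558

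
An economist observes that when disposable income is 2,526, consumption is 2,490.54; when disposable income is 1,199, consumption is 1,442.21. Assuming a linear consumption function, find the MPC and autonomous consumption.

MPC = 0.79; a = 495

MPC = ΔC/ΔY = (2490.54 − 1442.21)/(2526 − 1199) = 1048.33/1327 = 0.79
a = C − MPC·Y = 1442.21 − 0.79(1199) = 1442.21 − 947.21 = 495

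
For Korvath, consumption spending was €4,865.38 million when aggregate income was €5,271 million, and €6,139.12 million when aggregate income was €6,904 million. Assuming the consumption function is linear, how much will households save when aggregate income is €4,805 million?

MPC = (6139.12 − 4865.38)/(6904 − 5271) = 1273.74/1633 = 0.78
a = 4865.38 − 0.78(5271) = 4865.38 − 4111.38 = 754
C = 754 + 0.78(4805) = 4501.9
S = 4805 − 4501.9 = 303.1

S = 303.1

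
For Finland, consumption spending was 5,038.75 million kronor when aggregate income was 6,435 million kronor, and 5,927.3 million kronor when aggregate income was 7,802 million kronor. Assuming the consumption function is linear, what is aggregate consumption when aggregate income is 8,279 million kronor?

MPC = (5927.3 − 5038.75)/(7802 − 6435) = 888.55/1367 = 0.65
a = 5038.75 − 0.65(6435) = 5038.75 − 4182.75 = 856
C = 856 + 0.65(8279) = 856 + 5381.35 = 6237.35

C = 6237.35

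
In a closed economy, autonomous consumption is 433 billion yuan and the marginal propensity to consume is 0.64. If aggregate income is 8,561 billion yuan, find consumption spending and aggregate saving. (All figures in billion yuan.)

C = 433 + 0.64(8561) = 433 + 5479.04 = 5912.04
S = Y − C = 8561 − 5912.04 = 2648.96

C = 5912.04; S = 2648.96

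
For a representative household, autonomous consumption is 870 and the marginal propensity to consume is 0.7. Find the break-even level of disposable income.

At break-even, C = Y: 870 + 0.7Y = Y
0.3Y = 870, so Y = 870/0.3 = 2900

Y = 2900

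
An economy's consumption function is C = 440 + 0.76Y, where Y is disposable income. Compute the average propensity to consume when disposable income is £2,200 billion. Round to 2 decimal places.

C = 440 + 0.76(2200) = 2112
APC = C/Y = 2112/2200 = 0.96

APC = 0.96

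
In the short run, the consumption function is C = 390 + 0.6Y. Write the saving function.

S = Y − C = Y − (390 + 0.6Y) = -390 + (1 − 0.6)Y

S = -390 + 0.4Y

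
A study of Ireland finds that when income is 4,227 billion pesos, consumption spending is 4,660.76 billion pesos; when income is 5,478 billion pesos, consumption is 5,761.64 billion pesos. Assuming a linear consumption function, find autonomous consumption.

a = 941

MPC = ΔC/ΔY = (5761.64 − 4660.76)/(5478 − 4227) = 1100.88/1251 = 0.88
a = C − MPC·Y = 4660.76 − 0.88(4227) = 4660.76 − 3719.76 = 941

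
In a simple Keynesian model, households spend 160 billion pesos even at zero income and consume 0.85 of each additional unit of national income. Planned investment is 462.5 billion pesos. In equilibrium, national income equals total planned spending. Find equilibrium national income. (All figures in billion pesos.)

Y = C + I = 160 + 0.85Y + 462.5
Y − 0.85Y = 622.5
0.15Y = 622.5, so Y = 622.5/0.15 = 4150

Y = 4150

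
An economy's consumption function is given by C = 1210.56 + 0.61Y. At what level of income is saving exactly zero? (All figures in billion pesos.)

Y = 3104

At break-even, C = Y: 1210.56 + 0.61Y = Y
0.39Y = 1210.56, so Y = 1210.56/0.39 = 3104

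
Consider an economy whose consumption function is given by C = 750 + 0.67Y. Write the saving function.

S = -750 + 0.33Y

S = Y − C = Y − (750 + 0.67Y) = -750 + (1 − 0.67)Y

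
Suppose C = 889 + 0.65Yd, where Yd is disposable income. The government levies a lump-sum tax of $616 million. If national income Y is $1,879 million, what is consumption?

C = 1709.95

Yd = Y − T = 1879 − 616 = 1263
C = 889 + 0.65(1263) = 889 + 820.95 = 1709.95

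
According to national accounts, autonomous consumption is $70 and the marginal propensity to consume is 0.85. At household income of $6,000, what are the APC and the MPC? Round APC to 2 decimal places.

APC = 0.86; MPC = 0.85

MPC = 0.85 (the slope of the consumption function)
C = 70 + 0.85(6000) = 5170, so APC = 5170/6000 = 0.86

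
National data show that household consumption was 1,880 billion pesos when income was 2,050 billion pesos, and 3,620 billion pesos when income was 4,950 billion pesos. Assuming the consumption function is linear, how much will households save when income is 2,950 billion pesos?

S = 530

MPC = (3620 − 1880)/(4950 − 2050) = 1740/2900 = 0.6
a = 1880 − 0.6(2050) = 1880 − 1230 = 650
C = 650 + 0.6(2950) = 2420
S = 2950 − 2420 = 530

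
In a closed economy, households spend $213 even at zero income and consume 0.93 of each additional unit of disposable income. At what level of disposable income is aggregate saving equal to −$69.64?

Y = 2048

S = Y − C = -213 + 0.07Y
-213 + 0.07Y = -69.64, so 0.07Y = 143.36 and Y = 2048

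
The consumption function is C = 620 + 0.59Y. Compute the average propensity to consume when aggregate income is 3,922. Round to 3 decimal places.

C = 620 + 0.59(3922) = 2933.98
APC = C/Y = 2933.98/3922 = 0.748

APC = 0.748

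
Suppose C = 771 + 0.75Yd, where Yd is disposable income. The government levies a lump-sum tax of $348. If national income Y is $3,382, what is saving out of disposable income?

S = -12.5

Yd = Y − T = 3382 − 348 = 3034
C = 771 + 0.75(3034) = 771 + 2275.5 = 3046.5
S = Yd − C = 3034 − 3046.5 = -12.5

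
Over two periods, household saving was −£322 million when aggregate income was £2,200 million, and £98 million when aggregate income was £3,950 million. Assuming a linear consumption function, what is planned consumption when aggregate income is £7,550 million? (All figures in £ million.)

C = 6588

MPS = ΔS/ΔY = (98 − (-322))/(3950 − 2200) = 420/1750 = 0.24
MPC = 1 − MPS = 0.76
Autonomous saving = -322 − 0.24(2200) = -850, so a = 850
C = 850 + 0.76(7550) = 850 + 5738 = 6588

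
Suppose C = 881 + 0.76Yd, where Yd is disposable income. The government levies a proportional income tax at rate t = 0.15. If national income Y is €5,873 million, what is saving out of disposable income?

S = 317.092

Yd = (1 − 0.15)(5873) = 0.85(5873) = 4992.05
C = 881 + 0.76(4992.05) = 881 + 3793.958 = 4674.958
S = Yd − C = 4992.05 − 4674.958 = 317.092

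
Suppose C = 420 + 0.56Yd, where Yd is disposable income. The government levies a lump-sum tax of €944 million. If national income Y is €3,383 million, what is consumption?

Yd = Y − T = 3383 − 944 = 2439
C = 420 + 0.56(2439) = 420 + 1365.84 = 1785.84

C = 1785.84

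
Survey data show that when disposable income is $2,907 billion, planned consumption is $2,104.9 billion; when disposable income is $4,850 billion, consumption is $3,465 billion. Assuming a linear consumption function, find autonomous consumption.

a = 70

MPC = ΔC/ΔY = (3465 − 2104.9)/(4850 − 2907) = 1360.1/1943 = 0.7
a = C − MPC·Y = 2104.9 − 0.7(2907) = 2104.9 − 2034.9 = 70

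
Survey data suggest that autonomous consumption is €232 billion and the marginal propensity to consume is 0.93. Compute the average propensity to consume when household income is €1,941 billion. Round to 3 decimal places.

C = 232 + 0.93(1941) = 2037.13
APC = C/Y = 2037.13/1941 = 1.050

APC = 1.050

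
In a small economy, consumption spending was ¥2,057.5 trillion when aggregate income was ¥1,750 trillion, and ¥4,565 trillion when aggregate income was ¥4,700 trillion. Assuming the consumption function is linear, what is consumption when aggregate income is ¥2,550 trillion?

MPC = (4565 − 2057.5)/(4700 − 1750) = 2507.5/2950 = 0.85
a = 2057.5 − 0.85(1750) = 2057.5 − 1487.5 = 570
C = 570 + 0.85(2550) = 570 + 2167.5 = 2737.5

C = 2737.5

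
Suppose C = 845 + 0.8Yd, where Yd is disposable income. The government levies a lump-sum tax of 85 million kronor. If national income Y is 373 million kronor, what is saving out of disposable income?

S = -787.4

Yd = Y − T = 373 − 85 = 288
C = 845 + 0.8(288) = 845 + 230.4 = 1075.4
S = Yd − C = 288 − 1075.4 = -787.4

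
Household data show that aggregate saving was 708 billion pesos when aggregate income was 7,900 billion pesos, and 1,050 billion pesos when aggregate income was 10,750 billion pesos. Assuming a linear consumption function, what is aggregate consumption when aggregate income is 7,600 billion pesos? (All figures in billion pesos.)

C = 6928

MPS = ΔS/ΔY = (1050 − 708)/(10750 − 7900) = 342/2850 = 0.12
MPC = 1 − MPS = 0.88
Autonomous saving = 708 − 0.12(7900) = -240, so a = 240
C = 240 + 0.88(7600) = 240 + 6688 = 6928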